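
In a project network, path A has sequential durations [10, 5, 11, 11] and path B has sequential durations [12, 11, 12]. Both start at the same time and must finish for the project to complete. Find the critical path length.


Path A total = 10 + 5 + 11 + 11 = 37
Path B total = 12 + 11 + 12 = 35
Critical path = longest path = max(37, 35) = 37

37


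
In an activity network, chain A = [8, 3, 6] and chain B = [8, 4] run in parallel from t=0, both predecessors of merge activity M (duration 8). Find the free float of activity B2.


ES(B2) = sum of predecessors on chain B = 8
EF(B2) = ES + duration = 8 + 4 = 12
Successor of B2 is M. ES(M) = max(sum(A), sum(B)) = max(17, 12) = 17
Free float = ES(successor) - EF(current) = 17 - 12 = 5

5


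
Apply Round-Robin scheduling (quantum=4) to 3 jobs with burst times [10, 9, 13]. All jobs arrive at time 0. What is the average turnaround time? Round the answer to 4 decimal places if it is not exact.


Time quantum = 4
Execution trace:
  J1 runs 4 units, time = 4
  J2 runs 4 units, time = 8
  J3 runs 4 units, time = 12
  J1 runs 4 units, time = 16
  J2 runs 4 units, time = 20
  J3 runs 4 units, time = 24
  J1 runs 2 units, time = 26
  J2 runs 1 units, time = 27
  J3 runs 4 units, time = 31
  J3 runs 1 units, time = 32
Finish times: [26, 27, 32]
Average turnaround = 85/3 = 28.3333

28.3333


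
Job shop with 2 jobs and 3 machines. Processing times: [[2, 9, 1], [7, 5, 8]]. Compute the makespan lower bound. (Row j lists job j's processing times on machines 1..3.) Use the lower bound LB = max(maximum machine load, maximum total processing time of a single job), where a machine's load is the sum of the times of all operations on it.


Machine loads:
  Machine 1: 2 + 7 = 9
  Machine 2: 9 + 5 = 14
  Machine 3: 1 + 8 = 9
Max machine load = 14
Job totals:
  Job 1: 12
  Job 2: 20
Max job total = 20
Lower bound = max(14, 20) = 20

20


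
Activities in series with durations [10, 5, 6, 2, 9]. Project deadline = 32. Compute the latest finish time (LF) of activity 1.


LF(activity 1) = deadline - sum of successor durations
Successors: activities 2 through 5 with durations [5, 6, 2, 9]
Sum of successor durations = 22
LF = 32 - 22 = 10

10


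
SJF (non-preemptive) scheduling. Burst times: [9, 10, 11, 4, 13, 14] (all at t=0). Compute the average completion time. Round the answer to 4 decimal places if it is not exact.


SJF order (ascending): [4, 9, 10, 11, 13, 14]
Completion times:
  Job 1: burst=4, C=4
  Job 2: burst=9, C=13
  Job 3: burst=10, C=23
  Job 4: burst=11, C=34
  Job 5: burst=13, C=47
  Job 6: burst=14, C=61
Average completion = 182/6 = 30.3333

30.3333


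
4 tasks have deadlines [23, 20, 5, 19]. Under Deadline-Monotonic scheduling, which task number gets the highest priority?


Sort tasks by relative deadline (ascending):
  Task 3: deadline = 5
  Task 4: deadline = 19
  Task 2: deadline = 20
  Task 1: deadline = 23
Priority order (highest first): [3, 4, 2, 1]
Highest priority task = 3

3


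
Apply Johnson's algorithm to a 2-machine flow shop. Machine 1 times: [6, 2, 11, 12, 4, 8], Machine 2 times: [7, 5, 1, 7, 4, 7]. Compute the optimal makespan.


Apply Johnson's rule:
  Group 1 (a <= b): [(2, 2, 5), (5, 4, 4), (1, 6, 7)]
  Group 2 (a > b): [(4, 12, 7), (6, 8, 7), (3, 11, 1)]
Optimal job order: [2, 5, 1, 4, 6, 3]
Schedule:
  Job 2: M1 done at 2, M2 done at 7
  Job 5: M1 done at 6, M2 done at 11
  Job 1: M1 done at 12, M2 done at 19
  Job 4: M1 done at 24, M2 done at 31
  Job 6: M1 done at 32, M2 done at 39
  Job 3: M1 done at 43, M2 done at 44
Makespan = 44

44


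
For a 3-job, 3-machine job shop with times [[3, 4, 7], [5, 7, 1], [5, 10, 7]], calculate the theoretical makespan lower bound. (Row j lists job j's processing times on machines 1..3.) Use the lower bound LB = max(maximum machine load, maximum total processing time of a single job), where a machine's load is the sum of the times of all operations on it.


Machine loads:
  Machine 1: 3 + 5 + 5 = 13
  Machine 2: 4 + 7 + 10 = 21
  Machine 3: 7 + 1 + 7 = 15
Max machine load = 21
Job totals:
  Job 1: 14
  Job 2: 13
  Job 3: 22
Max job total = 22
Lower bound = max(21, 22) = 22

22


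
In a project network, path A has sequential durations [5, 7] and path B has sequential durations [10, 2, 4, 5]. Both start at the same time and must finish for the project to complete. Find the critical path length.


Path A total = 5 + 7 = 12
Path B total = 10 + 2 + 4 + 5 = 21
Critical path = longest path = max(12, 21) = 21

21


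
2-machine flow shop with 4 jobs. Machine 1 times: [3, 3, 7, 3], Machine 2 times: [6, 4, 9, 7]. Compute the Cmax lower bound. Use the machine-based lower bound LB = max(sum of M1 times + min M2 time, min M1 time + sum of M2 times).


LB1 = sum(M1 times) + min(M2 times) = 16 + 4 = 20
LB2 = min(M1 times) + sum(M2 times) = 3 + 26 = 29
Lower bound = max(LB1, LB2) = max(20, 29) = 29

29


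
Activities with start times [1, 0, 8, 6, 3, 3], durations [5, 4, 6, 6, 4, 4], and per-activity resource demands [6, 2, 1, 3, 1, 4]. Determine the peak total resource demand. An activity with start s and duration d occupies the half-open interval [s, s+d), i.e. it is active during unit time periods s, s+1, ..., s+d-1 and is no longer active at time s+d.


Each activity i is active on [start_i, start_i + duration_i).
Compute total resource usage per time slot:
  t=0: active resources = [2], total = 2
  t=1: active resources = [6, 2], total = 8
  t=2: active resources = [6, 2], total = 8
  t=3: active resources = [6, 2, 1, 4], total = 13
  t=4: active resources = [6, 1, 4], total = 11
  t=5: active resources = [6, 1, 4], total = 11
  t=6: active resources = [3, 1, 4], total = 8
  t=7: active resources = [3], total = 3
  t=8: active resources = [1, 3], total = 4
  t=9: active resources = [1, 3], total = 4
  t=10: active resources = [1, 3], total = 4
  t=11: active resources = [1, 3], total = 4
  t=12: active resources = [1], total = 1
  t=13: active resources = [1], total = 1
Peak resource demand = 13

13


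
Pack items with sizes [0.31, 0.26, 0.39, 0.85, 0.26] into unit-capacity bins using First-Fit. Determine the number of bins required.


Place items sequentially using First-Fit:
  Item 0.31 -> new Bin 1
  Item 0.26 -> Bin 1 (now 0.57)
  Item 0.39 -> Bin 1 (now 0.96)
  Item 0.85 -> new Bin 2
  Item 0.26 -> new Bin 3
Total bins used = 3

3


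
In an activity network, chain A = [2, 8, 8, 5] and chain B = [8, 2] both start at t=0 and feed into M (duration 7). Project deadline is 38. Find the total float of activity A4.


Forward pass: ES(A4) = sum of predecessors on chain A = 18
EF = ES + duration = 18 + 5 = 23
Backward pass: LF(M) = deadline = 38; LS(M) = 38 - 7 = 31
LF(A4) = LS(M) - sum(successors on chain A) = 31 - 0 = 31
LS = LF - duration = 31 - 5 = 26
Total float = LS - ES = 26 - 18 = 8

8


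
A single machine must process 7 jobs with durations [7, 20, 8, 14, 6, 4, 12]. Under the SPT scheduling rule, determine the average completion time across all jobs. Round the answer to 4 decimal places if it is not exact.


Sort jobs by processing time (SPT order): [4, 6, 7, 8, 12, 14, 20]
Compute completion times sequentially:
  Job 1: processing = 4, completes at 4
  Job 2: processing = 6, completes at 10
  Job 3: processing = 7, completes at 17
  Job 4: processing = 8, completes at 25
  Job 5: processing = 12, completes at 37
  Job 6: processing = 14, completes at 51
  Job 7: processing = 20, completes at 71
Sum of completion times = 215
Average completion time = 215/7 = 30.7143

30.7143


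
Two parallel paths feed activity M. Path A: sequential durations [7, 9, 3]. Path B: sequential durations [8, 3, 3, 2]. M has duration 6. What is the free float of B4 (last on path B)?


ES(B4) = sum of predecessors on chain B = 14
EF(B4) = ES + duration = 14 + 2 = 16
Successor of B4 is M. ES(M) = max(sum(A), sum(B)) = max(19, 16) = 19
Free float = ES(successor) - EF(current) = 19 - 16 = 3

3


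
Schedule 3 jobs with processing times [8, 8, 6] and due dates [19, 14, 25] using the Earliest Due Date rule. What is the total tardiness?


Sort by due date (EDD order): [(8, 14), (8, 19), (6, 25)]
Compute completion times and tardiness:
  Job 1: p=8, d=14, C=8, tardiness=max(0,8-14)=0
  Job 2: p=8, d=19, C=16, tardiness=max(0,16-19)=0
  Job 3: p=6, d=25, C=22, tardiness=max(0,22-25)=0
Total tardiness = 0

0


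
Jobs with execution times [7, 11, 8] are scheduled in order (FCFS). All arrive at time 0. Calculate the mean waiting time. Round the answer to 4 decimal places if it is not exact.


FCFS order (as given): [7, 11, 8]
Waiting times:
  Job 1: wait = 0
  Job 2: wait = 7
  Job 3: wait = 18
Sum of waiting times = 25
Average waiting time = 25/3 = 8.3333

8.3333


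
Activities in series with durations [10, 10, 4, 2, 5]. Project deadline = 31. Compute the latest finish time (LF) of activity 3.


LF(activity 3) = deadline - sum of successor durations
Successors: activities 4 through 5 with durations [2, 5]
Sum of successor durations = 7
LF = 31 - 7 = 24

24


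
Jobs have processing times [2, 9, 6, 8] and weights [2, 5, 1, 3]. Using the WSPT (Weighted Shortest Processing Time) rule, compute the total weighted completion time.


Compute p/w ratios and sort ascending (WSPT): [(2, 2), (9, 5), (8, 3), (6, 1)]
Compute weighted completion times:
  Job (p=2,w=2): C=2, w*C=2*2=4
  Job (p=9,w=5): C=11, w*C=5*11=55
  Job (p=8,w=3): C=19, w*C=3*19=57
  Job (p=6,w=1): C=25, w*C=1*25=25
Total weighted completion time = 141

141


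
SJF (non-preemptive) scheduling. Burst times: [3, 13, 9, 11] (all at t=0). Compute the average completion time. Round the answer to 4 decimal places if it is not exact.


SJF order (ascending): [3, 9, 11, 13]
Completion times:
  Job 1: burst=3, C=3
  Job 2: burst=9, C=12
  Job 3: burst=11, C=23
  Job 4: burst=13, C=36
Average completion = 74/4 = 18.5

18.5


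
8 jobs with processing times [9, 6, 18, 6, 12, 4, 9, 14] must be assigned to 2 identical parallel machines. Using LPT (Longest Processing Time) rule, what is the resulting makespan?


Sort jobs in decreasing order (LPT): [18, 14, 12, 9, 9, 6, 6, 4]
Assign each job to the least loaded machine:
  Machine 1: jobs [18, 9, 6, 6], load = 39
  Machine 2: jobs [14, 12, 9, 4], load = 39
Makespan = max load = 39

39


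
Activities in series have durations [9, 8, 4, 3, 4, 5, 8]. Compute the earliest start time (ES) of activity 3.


Activity 3 starts after activities 1 through 2 complete.
Predecessor durations: [9, 8]
ES = 9 + 8 = 17

17


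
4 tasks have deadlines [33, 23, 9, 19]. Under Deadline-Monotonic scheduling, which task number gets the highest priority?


Sort tasks by relative deadline (ascending):
  Task 3: deadline = 9
  Task 4: deadline = 19
  Task 2: deadline = 23
  Task 1: deadline = 33
Priority order (highest first): [3, 4, 2, 1]
Highest priority task = 3

3


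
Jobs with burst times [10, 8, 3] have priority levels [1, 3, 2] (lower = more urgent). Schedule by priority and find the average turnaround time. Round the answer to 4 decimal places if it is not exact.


Sort by priority (ascending = highest first):
Order: [(1, 10), (2, 3), (3, 8)]
Completion times:
  Priority 1, burst=10, C=10
  Priority 2, burst=3, C=13
  Priority 3, burst=8, C=21
Average turnaround = 44/3 = 14.6667

14.6667


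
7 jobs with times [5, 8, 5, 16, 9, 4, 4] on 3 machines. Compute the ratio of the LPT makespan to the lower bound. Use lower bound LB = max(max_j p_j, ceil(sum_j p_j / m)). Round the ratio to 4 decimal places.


LPT order: [16, 9, 8, 5, 5, 4, 4]
Machine loads after assignment: [16, 18, 17]
LPT makespan = 18
Lower bound = max(max_job, ceil(total/3)) = max(16, 17) = 17
Ratio = 18 / 17 = 1.0588

1.0588


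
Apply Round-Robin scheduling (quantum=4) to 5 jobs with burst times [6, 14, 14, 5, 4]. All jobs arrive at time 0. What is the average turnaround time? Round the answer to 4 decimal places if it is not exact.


Time quantum = 4
Execution trace:
  J1 runs 4 units, time = 4
  J2 runs 4 units, time = 8
  J3 runs 4 units, time = 12
  J4 runs 4 units, time = 16
  J5 runs 4 units, time = 20
  J1 runs 2 units, time = 22
  J2 runs 4 units, time = 26
  J3 runs 4 units, time = 30
  J4 runs 1 units, time = 31
  J2 runs 4 units, time = 35
  J3 runs 4 units, time = 39
  J2 runs 2 units, time = 41
  J3 runs 2 units, time = 43
Finish times: [22, 41, 43, 31, 20]
Average turnaround = 157/5 = 31.4

31.4


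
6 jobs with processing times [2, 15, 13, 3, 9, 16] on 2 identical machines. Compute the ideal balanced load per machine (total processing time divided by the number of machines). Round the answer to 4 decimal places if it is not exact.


Total processing time = 2 + 15 + 13 + 3 + 9 + 16 = 58
Number of machines = 2
Ideal balanced load = 58 / 2 = 29.0

29.0


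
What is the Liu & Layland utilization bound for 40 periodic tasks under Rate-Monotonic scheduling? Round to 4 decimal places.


Compute 2^(1/40) = 1.0174796921
Subtract 1: 1.0174796921 - 1 = 0.0174796921
Multiply by n: 40 * 0.0174796921 = 0.6991876840
Round to 4 dp: 0.6992

0.6992


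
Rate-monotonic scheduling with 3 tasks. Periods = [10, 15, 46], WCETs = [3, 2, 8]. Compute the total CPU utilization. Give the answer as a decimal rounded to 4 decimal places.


Compute individual utilizations (exact fractions):
  Task 1: C/T = 3/10 (approx. 0.3)
  Task 2: C/T = 2/15 (approx. 0.1333)
  Task 3: C/T = 8/46 = 4/23 (approx. 0.1739)
Total utilization U = 3/10 + 2/15 + 4/23 = 419/690
Rounded to 4 decimal places: U = 0.6072
RM (Liu & Layland) bound for 3 tasks = 0.779763; compare with U = 419/690 (approx. 0.607246)
U <= bound, so schedulable by RM sufficient condition.

0.6072


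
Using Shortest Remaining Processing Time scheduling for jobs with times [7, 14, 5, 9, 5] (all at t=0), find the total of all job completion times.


Since all jobs arrive at t=0, SRPT equals SPT ordering.
SPT order: [5, 5, 7, 9, 14]
Completion times:
  Job 1: p=5, C=5
  Job 2: p=5, C=10
  Job 3: p=7, C=17
  Job 4: p=9, C=26
  Job 5: p=14, C=40
Total completion time = 5 + 10 + 17 + 26 + 40 = 98

98


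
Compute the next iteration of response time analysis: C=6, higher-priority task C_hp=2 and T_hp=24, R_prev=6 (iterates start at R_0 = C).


R_next = C + ceil(R_prev / T_hp) * C_hp
ceil(6 / 24) = ceil(0.25) = 1
Interference = 1 * 2 = 2
R_next = 6 + 2 = 8

8


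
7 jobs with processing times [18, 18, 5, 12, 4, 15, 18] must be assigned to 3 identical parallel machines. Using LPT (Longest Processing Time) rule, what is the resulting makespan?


Sort jobs in decreasing order (LPT): [18, 18, 18, 15, 12, 5, 4]
Assign each job to the least loaded machine:
  Machine 1: jobs [18, 15], load = 33
  Machine 2: jobs [18, 12], load = 30
  Machine 3: jobs [18, 5, 4], load = 27
Makespan = max load = 33

33


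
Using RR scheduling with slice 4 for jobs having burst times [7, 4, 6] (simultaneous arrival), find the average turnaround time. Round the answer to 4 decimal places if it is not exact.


Time quantum = 4
Execution trace:
  J1 runs 4 units, time = 4
  J2 runs 4 units, time = 8
  J3 runs 4 units, time = 12
  J1 runs 3 units, time = 15
  J3 runs 2 units, time = 17
Finish times: [15, 8, 17]
Average turnaround = 40/3 = 13.3333

13.3333


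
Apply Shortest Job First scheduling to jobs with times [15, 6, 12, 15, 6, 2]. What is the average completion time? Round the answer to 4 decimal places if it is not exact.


SJF order (ascending): [2, 6, 6, 12, 15, 15]
Completion times:
  Job 1: burst=2, C=2
  Job 2: burst=6, C=8
  Job 3: burst=6, C=14
  Job 4: burst=12, C=26
  Job 5: burst=15, C=41
  Job 6: burst=15, C=56
Average completion = 147/6 = 24.5

24.5


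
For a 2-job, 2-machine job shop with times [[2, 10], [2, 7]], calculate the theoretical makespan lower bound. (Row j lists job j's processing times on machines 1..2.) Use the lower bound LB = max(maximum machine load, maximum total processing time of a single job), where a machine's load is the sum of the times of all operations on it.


Machine loads:
  Machine 1: 2 + 2 = 4
  Machine 2: 10 + 7 = 17
Max machine load = 17
Job totals:
  Job 1: 12
  Job 2: 9
Max job total = 12
Lower bound = max(17, 12) = 17

17


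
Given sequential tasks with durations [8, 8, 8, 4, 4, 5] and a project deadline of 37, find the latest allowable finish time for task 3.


LF(activity 3) = deadline - sum of successor durations
Successors: activities 4 through 6 with durations [4, 4, 5]
Sum of successor durations = 13
LF = 37 - 13 = 24

24


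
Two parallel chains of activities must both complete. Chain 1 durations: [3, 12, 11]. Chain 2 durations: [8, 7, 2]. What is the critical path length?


Path A total = 3 + 12 + 11 = 26
Path B total = 8 + 7 + 2 = 17
Critical path = longest path = max(26, 17) = 26

26


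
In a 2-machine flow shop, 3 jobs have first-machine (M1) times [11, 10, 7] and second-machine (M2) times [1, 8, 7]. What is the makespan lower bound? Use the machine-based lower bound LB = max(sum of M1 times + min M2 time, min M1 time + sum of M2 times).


LB1 = sum(M1 times) + min(M2 times) = 28 + 1 = 29
LB2 = min(M1 times) + sum(M2 times) = 7 + 16 = 23
Lower bound = max(LB1, LB2) = max(29, 23) = 29

29


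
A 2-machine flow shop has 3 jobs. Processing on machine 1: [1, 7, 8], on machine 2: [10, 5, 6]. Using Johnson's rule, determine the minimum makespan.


Apply Johnson's rule:
  Group 1 (a <= b): [(1, 1, 10)]
  Group 2 (a > b): [(3, 8, 6), (2, 7, 5)]
Optimal job order: [1, 3, 2]
Schedule:
  Job 1: M1 done at 1, M2 done at 11
  Job 3: M1 done at 9, M2 done at 17
  Job 2: M1 done at 16, M2 done at 22
Makespan = 22

22


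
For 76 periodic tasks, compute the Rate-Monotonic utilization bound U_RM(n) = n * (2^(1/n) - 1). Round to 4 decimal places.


Compute 2^(1/76) = 1.0091620748
Subtract 1: 1.0091620748 - 1 = 0.0091620748
Multiply by n: 76 * 0.0091620748 = 0.6963176848
Round to 4 dp: 0.6963

0.6963


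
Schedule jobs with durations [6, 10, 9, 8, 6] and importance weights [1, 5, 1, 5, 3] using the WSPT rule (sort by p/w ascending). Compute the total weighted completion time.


Compute p/w ratios and sort ascending (WSPT): [(8, 5), (10, 5), (6, 3), (6, 1), (9, 1)]
Compute weighted completion times:
  Job (p=8,w=5): C=8, w*C=5*8=40
  Job (p=10,w=5): C=18, w*C=5*18=90
  Job (p=6,w=3): C=24, w*C=3*24=72
  Job (p=6,w=1): C=30, w*C=1*30=30
  Job (p=9,w=1): C=39, w*C=1*39=39
Total weighted completion time = 271

271


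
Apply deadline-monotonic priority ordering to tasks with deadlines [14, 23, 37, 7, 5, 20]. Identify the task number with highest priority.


Sort tasks by relative deadline (ascending):
  Task 5: deadline = 5
  Task 4: deadline = 7
  Task 1: deadline = 14
  Task 6: deadline = 20
  Task 2: deadline = 23
  Task 3: deadline = 37
Priority order (highest first): [5, 4, 1, 6, 2, 3]
Highest priority task = 5

5


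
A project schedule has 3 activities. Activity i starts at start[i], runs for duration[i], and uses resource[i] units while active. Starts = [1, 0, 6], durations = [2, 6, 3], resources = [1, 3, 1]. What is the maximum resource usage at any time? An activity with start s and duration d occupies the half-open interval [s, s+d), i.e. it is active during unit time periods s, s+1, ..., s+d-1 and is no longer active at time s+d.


Each activity i is active on [start_i, start_i + duration_i).
Compute total resource usage per time slot:
  t=0: active resources = [3], total = 3
  t=1: active resources = [1, 3], total = 4
  t=2: active resources = [1, 3], total = 4
  t=3: active resources = [3], total = 3
  t=4: active resources = [3], total = 3
  t=5: active resources = [3], total = 3
  t=6: active resources = [1], total = 1
  t=7: active resources = [1], total = 1
  t=8: active resources = [1], total = 1
Peak resource demand = 4

4


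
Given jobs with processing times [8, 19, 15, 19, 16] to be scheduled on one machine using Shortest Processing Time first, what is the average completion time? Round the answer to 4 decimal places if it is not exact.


Sort jobs by processing time (SPT order): [8, 15, 16, 19, 19]
Compute completion times sequentially:
  Job 1: processing = 8, completes at 8
  Job 2: processing = 15, completes at 23
  Job 3: processing = 16, completes at 39
  Job 4: processing = 19, completes at 58
  Job 5: processing = 19, completes at 77
Sum of completion times = 205
Average completion time = 205/5 = 41.0

41.0


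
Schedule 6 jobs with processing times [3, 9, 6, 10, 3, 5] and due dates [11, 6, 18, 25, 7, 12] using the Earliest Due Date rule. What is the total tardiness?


Sort by due date (EDD order): [(9, 6), (3, 7), (3, 11), (5, 12), (6, 18), (10, 25)]
Compute completion times and tardiness:
  Job 1: p=9, d=6, C=9, tardiness=max(0,9-6)=3
  Job 2: p=3, d=7, C=12, tardiness=max(0,12-7)=5
  Job 3: p=3, d=11, C=15, tardiness=max(0,15-11)=4
  Job 4: p=5, d=12, C=20, tardiness=max(0,20-12)=8
  Job 5: p=6, d=18, C=26, tardiness=max(0,26-18)=8
  Job 6: p=10, d=25, C=36, tardiness=max(0,36-25)=11
Total tardiness = 39

39


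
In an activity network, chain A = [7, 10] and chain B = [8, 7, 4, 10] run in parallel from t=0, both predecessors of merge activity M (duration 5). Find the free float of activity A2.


ES(A2) = sum of predecessors on chain A = 7
EF(A2) = ES + duration = 7 + 10 = 17
Successor of A2 is M. ES(M) = max(sum(A), sum(B)) = max(17, 29) = 29
Free float = ES(successor) - EF(current) = 29 - 17 = 12

12


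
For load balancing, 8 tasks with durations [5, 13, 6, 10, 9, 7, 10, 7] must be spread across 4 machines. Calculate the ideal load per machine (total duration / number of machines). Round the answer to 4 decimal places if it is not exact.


Total processing time = 5 + 13 + 6 + 10 + 9 + 7 + 10 + 7 = 67
Number of machines = 4
Ideal balanced load = 67 / 4 = 16.75

16.75


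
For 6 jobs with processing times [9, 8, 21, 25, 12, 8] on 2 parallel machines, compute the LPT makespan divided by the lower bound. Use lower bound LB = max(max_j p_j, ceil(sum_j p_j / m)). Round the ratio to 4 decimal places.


LPT order: [25, 21, 12, 9, 8, 8]
Machine loads after assignment: [42, 41]
LPT makespan = 42
Lower bound = max(max_job, ceil(total/2)) = max(25, 42) = 42
Ratio = 42 / 42 = 1.0

1.0


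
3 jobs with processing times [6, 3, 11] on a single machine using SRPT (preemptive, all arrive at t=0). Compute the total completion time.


Since all jobs arrive at t=0, SRPT equals SPT ordering.
SPT order: [3, 6, 11]
Completion times:
  Job 1: p=3, C=3
  Job 2: p=6, C=9
  Job 3: p=11, C=20
Total completion time = 3 + 9 + 20 = 32

32


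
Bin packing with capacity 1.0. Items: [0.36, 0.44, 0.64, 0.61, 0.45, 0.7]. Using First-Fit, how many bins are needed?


Place items sequentially using First-Fit:
  Item 0.36 -> new Bin 1
  Item 0.44 -> Bin 1 (now 0.8)
  Item 0.64 -> new Bin 2
  Item 0.61 -> new Bin 3
  Item 0.45 -> new Bin 4
  Item 0.7 -> new Bin 5
Total bins used = 5

5


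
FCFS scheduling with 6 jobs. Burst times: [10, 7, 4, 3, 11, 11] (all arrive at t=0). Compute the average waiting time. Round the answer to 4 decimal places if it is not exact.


FCFS order (as given): [10, 7, 4, 3, 11, 11]
Waiting times:
  Job 1: wait = 0
  Job 2: wait = 10
  Job 3: wait = 17
  Job 4: wait = 21
  Job 5: wait = 24
  Job 6: wait = 35
Sum of waiting times = 107
Average waiting time = 107/6 = 17.8333

17.8333


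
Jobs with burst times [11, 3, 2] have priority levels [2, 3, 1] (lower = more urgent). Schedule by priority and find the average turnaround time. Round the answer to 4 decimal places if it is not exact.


Sort by priority (ascending = highest first):
Order: [(1, 2), (2, 11), (3, 3)]
Completion times:
  Priority 1, burst=2, C=2
  Priority 2, burst=11, C=13
  Priority 3, burst=3, C=16
Average turnaround = 31/3 = 10.3333

10.3333


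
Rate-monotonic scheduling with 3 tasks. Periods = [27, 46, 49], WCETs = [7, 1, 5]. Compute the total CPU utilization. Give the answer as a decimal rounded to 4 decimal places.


Compute individual utilizations (exact fractions):
  Task 1: C/T = 7/27 (approx. 0.2593)
  Task 2: C/T = 1/46 (approx. 0.0217)
  Task 3: C/T = 5/49 (approx. 0.102)
Total utilization U = 7/27 + 1/46 + 5/49 = 23311/60858
Rounded to 4 decimal places: U = 0.3830
RM (Liu & Layland) bound for 3 tasks = 0.779763; compare with U = 23311/60858 (approx. 0.383039)
U <= bound, so schedulable by RM sufficient condition.

0.3830


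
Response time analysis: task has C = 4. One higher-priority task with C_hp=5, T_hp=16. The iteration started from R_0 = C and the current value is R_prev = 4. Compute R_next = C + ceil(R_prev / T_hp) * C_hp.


R_next = C + ceil(R_prev / T_hp) * C_hp
ceil(4 / 16) = ceil(0.25) = 1
Interference = 1 * 5 = 5
R_next = 4 + 5 = 9

9


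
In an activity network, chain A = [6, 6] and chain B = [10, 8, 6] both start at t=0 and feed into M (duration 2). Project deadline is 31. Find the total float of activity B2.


Forward pass: ES(B2) = sum of predecessors on chain B = 10
EF = ES + duration = 10 + 8 = 18
Backward pass: LF(M) = deadline = 31; LS(M) = 31 - 2 = 29
LF(B2) = LS(M) - sum(successors on chain B) = 29 - 6 = 23
LS = LF - duration = 23 - 8 = 15
Total float = LS - ES = 15 - 10 = 5

5


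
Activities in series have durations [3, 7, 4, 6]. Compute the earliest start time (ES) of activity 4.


Activity 4 starts after activities 1 through 3 complete.
Predecessor durations: [3, 7, 4]
ES = 3 + 7 + 4 = 14

14


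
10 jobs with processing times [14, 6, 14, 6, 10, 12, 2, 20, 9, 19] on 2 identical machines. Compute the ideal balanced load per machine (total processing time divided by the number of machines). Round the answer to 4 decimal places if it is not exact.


Total processing time = 14 + 6 + 14 + 6 + 10 + 12 + 2 + 20 + 9 + 19 = 112
Number of machines = 2
Ideal balanced load = 112 / 2 = 56.0

56.0


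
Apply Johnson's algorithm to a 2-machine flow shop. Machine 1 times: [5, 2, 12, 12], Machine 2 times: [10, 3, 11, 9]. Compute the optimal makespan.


Apply Johnson's rule:
  Group 1 (a <= b): [(2, 2, 3), (1, 5, 10)]
  Group 2 (a > b): [(3, 12, 11), (4, 12, 9)]
Optimal job order: [2, 1, 3, 4]
Schedule:
  Job 2: M1 done at 2, M2 done at 5
  Job 1: M1 done at 7, M2 done at 17
  Job 3: M1 done at 19, M2 done at 30
  Job 4: M1 done at 31, M2 done at 40
Makespan = 40

40


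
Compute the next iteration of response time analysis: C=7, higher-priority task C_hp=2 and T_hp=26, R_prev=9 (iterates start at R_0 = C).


R_next = C + ceil(R_prev / T_hp) * C_hp
ceil(9 / 26) = ceil(0.3462) = 1
Interference = 1 * 2 = 2
R_next = 7 + 2 = 9
R_next = R_prev, so the iteration has converged (response time = 9).

9


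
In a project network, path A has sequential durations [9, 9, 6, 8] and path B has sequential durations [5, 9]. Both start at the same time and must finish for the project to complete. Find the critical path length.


Path A total = 9 + 9 + 6 + 8 = 32
Path B total = 5 + 9 = 14
Critical path = longest path = max(32, 14) = 32

32


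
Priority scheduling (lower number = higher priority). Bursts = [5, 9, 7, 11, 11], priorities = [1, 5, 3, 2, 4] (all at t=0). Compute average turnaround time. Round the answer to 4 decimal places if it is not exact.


Sort by priority (ascending = highest first):
Order: [(1, 5), (2, 11), (3, 7), (4, 11), (5, 9)]
Completion times:
  Priority 1, burst=5, C=5
  Priority 2, burst=11, C=16
  Priority 3, burst=7, C=23
  Priority 4, burst=11, C=34
  Priority 5, burst=9, C=43
Average turnaround = 121/5 = 24.2

24.2


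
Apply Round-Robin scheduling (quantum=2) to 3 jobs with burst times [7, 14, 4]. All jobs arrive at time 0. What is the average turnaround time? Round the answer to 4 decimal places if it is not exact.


Time quantum = 2
Execution trace:
  J1 runs 2 units, time = 2
  J2 runs 2 units, time = 4
  J3 runs 2 units, time = 6
  J1 runs 2 units, time = 8
  J2 runs 2 units, time = 10
  J3 runs 2 units, time = 12
  J1 runs 2 units, time = 14
  J2 runs 2 units, time = 16
  J1 runs 1 units, time = 17
  J2 runs 2 units, time = 19
  J2 runs 2 units, time = 21
  J2 runs 2 units, time = 23
  J2 runs 2 units, time = 25
Finish times: [17, 25, 12]
Average turnaround = 54/3 = 18.0

18.0


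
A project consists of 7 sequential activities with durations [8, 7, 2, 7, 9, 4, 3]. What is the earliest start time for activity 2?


Activity 2 starts after activities 1 through 1 complete.
Predecessor durations: [8]
ES = 8 = 8

8


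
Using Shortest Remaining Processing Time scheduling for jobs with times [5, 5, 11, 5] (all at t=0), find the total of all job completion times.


Since all jobs arrive at t=0, SRPT equals SPT ordering.
SPT order: [5, 5, 5, 11]
Completion times:
  Job 1: p=5, C=5
  Job 2: p=5, C=10
  Job 3: p=5, C=15
  Job 4: p=11, C=26
Total completion time = 5 + 10 + 15 + 26 = 56

56


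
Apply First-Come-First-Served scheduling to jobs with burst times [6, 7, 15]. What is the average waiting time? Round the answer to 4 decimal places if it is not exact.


FCFS order (as given): [6, 7, 15]
Waiting times:
  Job 1: wait = 0
  Job 2: wait = 6
  Job 3: wait = 13
Sum of waiting times = 19
Average waiting time = 19/3 = 6.3333

6.3333


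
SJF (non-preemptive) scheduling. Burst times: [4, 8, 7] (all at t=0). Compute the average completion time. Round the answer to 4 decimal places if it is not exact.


SJF order (ascending): [4, 7, 8]
Completion times:
  Job 1: burst=4, C=4
  Job 2: burst=7, C=11
  Job 3: burst=8, C=19
Average completion = 34/3 = 11.3333

11.3333


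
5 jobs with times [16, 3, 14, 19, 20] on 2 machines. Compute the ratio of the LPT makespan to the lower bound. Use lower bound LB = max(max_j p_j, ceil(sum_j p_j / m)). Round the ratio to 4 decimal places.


LPT order: [20, 19, 16, 14, 3]
Machine loads after assignment: [37, 35]
LPT makespan = 37
Lower bound = max(max_job, ceil(total/2)) = max(20, 36) = 36
Ratio = 37 / 36 = 1.0278

1.0278


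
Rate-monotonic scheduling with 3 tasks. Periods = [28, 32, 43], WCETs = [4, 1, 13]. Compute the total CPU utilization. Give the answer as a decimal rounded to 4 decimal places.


Compute individual utilizations (exact fractions):
  Task 1: C/T = 4/28 = 1/7 (approx. 0.1429)
  Task 2: C/T = 1/32 (approx. 0.0313)
  Task 3: C/T = 13/43 (approx. 0.3023)
Total utilization U = 1/7 + 1/32 + 13/43 = 4589/9632
Rounded to 4 decimal places: U = 0.4764
RM (Liu & Layland) bound for 3 tasks = 0.779763; compare with U = 4589/9632 (approx. 0.476433)
U <= bound, so schedulable by RM sufficient condition.

0.4764


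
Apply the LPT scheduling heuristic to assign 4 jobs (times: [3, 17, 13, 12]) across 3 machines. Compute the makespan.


Sort jobs in decreasing order (LPT): [17, 13, 12, 3]
Assign each job to the least loaded machine:
  Machine 1: jobs [17], load = 17
  Machine 2: jobs [13], load = 13
  Machine 3: jobs [12, 3], load = 15
Makespan = max load = 17

17


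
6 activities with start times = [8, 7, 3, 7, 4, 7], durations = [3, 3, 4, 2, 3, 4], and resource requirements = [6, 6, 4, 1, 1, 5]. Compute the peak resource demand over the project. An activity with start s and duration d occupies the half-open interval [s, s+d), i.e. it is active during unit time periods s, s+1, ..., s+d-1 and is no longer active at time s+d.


Each activity i is active on [start_i, start_i + duration_i).
Compute total resource usage per time slot:
  t=0: active resources = [], total = 0
  t=1: active resources = [], total = 0
  t=2: active resources = [], total = 0
  t=3: active resources = [4], total = 4
  t=4: active resources = [4, 1], total = 5
  t=5: active resources = [4, 1], total = 5
  t=6: active resources = [4, 1], total = 5
  t=7: active resources = [6, 1, 5], total = 12
  t=8: active resources = [6, 6, 1, 5], total = 18
  t=9: active resources = [6, 6, 5], total = 17
  t=10: active resources = [6, 5], total = 11
Peak resource demand = 18

18


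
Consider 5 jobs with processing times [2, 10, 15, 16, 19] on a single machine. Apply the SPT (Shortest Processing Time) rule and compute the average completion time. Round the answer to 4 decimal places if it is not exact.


Sort jobs by processing time (SPT order): [2, 10, 15, 16, 19]
Compute completion times sequentially:
  Job 1: processing = 2, completes at 2
  Job 2: processing = 10, completes at 12
  Job 3: processing = 15, completes at 27
  Job 4: processing = 16, completes at 43
  Job 5: processing = 19, completes at 62
Sum of completion times = 146
Average completion time = 146/5 = 29.2

29.2


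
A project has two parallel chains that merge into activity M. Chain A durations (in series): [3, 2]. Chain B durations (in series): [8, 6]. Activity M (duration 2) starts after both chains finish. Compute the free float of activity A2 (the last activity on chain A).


ES(A2) = sum of predecessors on chain A = 3
EF(A2) = ES + duration = 3 + 2 = 5
Successor of A2 is M. ES(M) = max(sum(A), sum(B)) = max(5, 14) = 14
Free float = ES(successor) - EF(current) = 14 - 5 = 9

9


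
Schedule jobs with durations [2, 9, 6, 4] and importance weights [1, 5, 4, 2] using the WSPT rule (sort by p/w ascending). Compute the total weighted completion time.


Compute p/w ratios and sort ascending (WSPT): [(6, 4), (9, 5), (2, 1), (4, 2)]
Compute weighted completion times:
  Job (p=6,w=4): C=6, w*C=4*6=24
  Job (p=9,w=5): C=15, w*C=5*15=75
  Job (p=2,w=1): C=17, w*C=1*17=17
  Job (p=4,w=2): C=21, w*C=2*21=42
Total weighted completion time = 158

158


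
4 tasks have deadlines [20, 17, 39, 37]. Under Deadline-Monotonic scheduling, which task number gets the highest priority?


Sort tasks by relative deadline (ascending):
  Task 2: deadline = 17
  Task 1: deadline = 20
  Task 4: deadline = 37
  Task 3: deadline = 39
Priority order (highest first): [2, 1, 4, 3]
Highest priority task = 2

2


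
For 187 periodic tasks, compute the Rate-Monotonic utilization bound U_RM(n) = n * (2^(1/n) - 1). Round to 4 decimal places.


Compute 2^(1/187) = 1.0037135476
Subtract 1: 1.0037135476 - 1 = 0.0037135476
Multiply by n: 187 * 0.0037135476 = 0.6944334012
Round to 4 dp: 0.6944

0.6944


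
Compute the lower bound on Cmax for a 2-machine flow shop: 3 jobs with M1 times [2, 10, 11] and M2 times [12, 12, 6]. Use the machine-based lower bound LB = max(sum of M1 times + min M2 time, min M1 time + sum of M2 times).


LB1 = sum(M1 times) + min(M2 times) = 23 + 6 = 29
LB2 = min(M1 times) + sum(M2 times) = 2 + 30 = 32
Lower bound = max(LB1, LB2) = max(29, 32) = 32

32


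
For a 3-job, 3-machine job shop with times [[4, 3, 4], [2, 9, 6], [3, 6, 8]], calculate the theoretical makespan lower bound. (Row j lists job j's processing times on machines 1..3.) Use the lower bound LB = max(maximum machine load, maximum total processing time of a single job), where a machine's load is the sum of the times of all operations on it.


Machine loads:
  Machine 1: 4 + 2 + 3 = 9
  Machine 2: 3 + 9 + 6 = 18
  Machine 3: 4 + 6 + 8 = 18
Max machine load = 18
Job totals:
  Job 1: 11
  Job 2: 17
  Job 3: 17
Max job total = 17
Lower bound = max(18, 17) = 18

18


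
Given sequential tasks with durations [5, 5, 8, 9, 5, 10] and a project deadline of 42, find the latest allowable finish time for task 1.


LF(activity 1) = deadline - sum of successor durations
Successors: activities 2 through 6 with durations [5, 8, 9, 5, 10]
Sum of successor durations = 37
LF = 42 - 37 = 5

5


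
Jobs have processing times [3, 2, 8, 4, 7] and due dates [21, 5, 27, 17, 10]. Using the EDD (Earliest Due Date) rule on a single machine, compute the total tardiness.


Sort by due date (EDD order): [(2, 5), (7, 10), (4, 17), (3, 21), (8, 27)]
Compute completion times and tardiness:
  Job 1: p=2, d=5, C=2, tardiness=max(0,2-5)=0
  Job 2: p=7, d=10, C=9, tardiness=max(0,9-10)=0
  Job 3: p=4, d=17, C=13, tardiness=max(0,13-17)=0
  Job 4: p=3, d=21, C=16, tardiness=max(0,16-21)=0
  Job 5: p=8, d=27, C=24, tardiness=max(0,24-27)=0
Total tardiness = 0

0


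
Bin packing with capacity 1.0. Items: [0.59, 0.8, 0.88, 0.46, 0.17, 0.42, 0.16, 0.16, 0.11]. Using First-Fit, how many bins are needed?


Place items sequentially using First-Fit:
  Item 0.59 -> new Bin 1
  Item 0.8 -> new Bin 2
  Item 0.88 -> new Bin 3
  Item 0.46 -> new Bin 4
  Item 0.17 -> Bin 1 (now 0.76)
  Item 0.42 -> Bin 4 (now 0.88)
  Item 0.16 -> Bin 1 (now 0.92)
  Item 0.16 -> Bin 2 (now 0.96)
  Item 0.11 -> Bin 3 (now 0.99)
Total bins used = 4

4


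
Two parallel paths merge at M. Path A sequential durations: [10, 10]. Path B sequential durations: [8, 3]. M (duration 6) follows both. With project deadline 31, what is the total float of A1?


Forward pass: ES(A1) = sum of predecessors on chain A = 0
EF = ES + duration = 0 + 10 = 10
Backward pass: LF(M) = deadline = 31; LS(M) = 31 - 6 = 25
LF(A1) = LS(M) - sum(successors on chain A) = 25 - 10 = 15
LS = LF - duration = 15 - 10 = 5
Total float = LS - ES = 5 - 0 = 5

5


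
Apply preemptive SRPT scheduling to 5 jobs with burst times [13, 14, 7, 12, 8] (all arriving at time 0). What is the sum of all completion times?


Since all jobs arrive at t=0, SRPT equals SPT ordering.
SPT order: [7, 8, 12, 13, 14]
Completion times:
  Job 1: p=7, C=7
  Job 2: p=8, C=15
  Job 3: p=12, C=27
  Job 4: p=13, C=40
  Job 5: p=14, C=54
Total completion time = 7 + 15 + 27 + 40 + 54 = 143

143


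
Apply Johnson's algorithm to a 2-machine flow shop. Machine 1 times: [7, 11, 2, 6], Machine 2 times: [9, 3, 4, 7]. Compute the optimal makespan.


Apply Johnson's rule:
  Group 1 (a <= b): [(3, 2, 4), (4, 6, 7), (1, 7, 9)]
  Group 2 (a > b): [(2, 11, 3)]
Optimal job order: [3, 4, 1, 2]
Schedule:
  Job 3: M1 done at 2, M2 done at 6
  Job 4: M1 done at 8, M2 done at 15
  Job 1: M1 done at 15, M2 done at 24
  Job 2: M1 done at 26, M2 done at 29
Makespan = 29

29


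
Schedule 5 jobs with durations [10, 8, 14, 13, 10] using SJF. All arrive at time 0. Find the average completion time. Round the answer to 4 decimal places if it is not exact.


SJF order (ascending): [8, 10, 10, 13, 14]
Completion times:
  Job 1: burst=8, C=8
  Job 2: burst=10, C=18
  Job 3: burst=10, C=28
  Job 4: burst=13, C=41
  Job 5: burst=14, C=55
Average completion = 150/5 = 30.0

30.0


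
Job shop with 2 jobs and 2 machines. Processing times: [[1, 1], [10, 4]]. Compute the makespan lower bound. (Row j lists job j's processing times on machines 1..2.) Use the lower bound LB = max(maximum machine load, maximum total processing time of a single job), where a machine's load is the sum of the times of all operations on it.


Machine loads:
  Machine 1: 1 + 10 = 11
  Machine 2: 1 + 4 = 5
Max machine load = 11
Job totals:
  Job 1: 2
  Job 2: 14
Max job total = 14
Lower bound = max(11, 14) = 14

14


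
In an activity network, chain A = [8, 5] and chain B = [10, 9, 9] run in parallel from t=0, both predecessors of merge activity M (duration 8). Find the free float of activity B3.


ES(B3) = sum of predecessors on chain B = 19
EF(B3) = ES + duration = 19 + 9 = 28
Successor of B3 is M. ES(M) = max(sum(A), sum(B)) = max(13, 28) = 28
Free float = ES(successor) - EF(current) = 28 - 28 = 0

0


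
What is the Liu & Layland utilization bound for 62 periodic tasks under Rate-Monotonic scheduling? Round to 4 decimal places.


Compute 2^(1/62) = 1.0112425207
Subtract 1: 1.0112425207 - 1 = 0.0112425207
Multiply by n: 62 * 0.0112425207 = 0.6970362834
Round to 4 dp: 0.6970

0.6970


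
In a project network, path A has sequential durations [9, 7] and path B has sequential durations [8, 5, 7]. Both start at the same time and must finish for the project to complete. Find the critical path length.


Path A total = 9 + 7 = 16
Path B total = 8 + 5 + 7 = 20
Critical path = longest path = max(16, 20) = 20

20


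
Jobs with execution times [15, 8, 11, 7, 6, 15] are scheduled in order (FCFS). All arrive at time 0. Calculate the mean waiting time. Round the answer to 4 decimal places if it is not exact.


FCFS order (as given): [15, 8, 11, 7, 6, 15]
Waiting times:
  Job 1: wait = 0
  Job 2: wait = 15
  Job 3: wait = 23
  Job 4: wait = 34
  Job 5: wait = 41
  Job 6: wait = 47
Sum of waiting times = 160
Average waiting time = 160/6 = 26.6667

26.6667
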